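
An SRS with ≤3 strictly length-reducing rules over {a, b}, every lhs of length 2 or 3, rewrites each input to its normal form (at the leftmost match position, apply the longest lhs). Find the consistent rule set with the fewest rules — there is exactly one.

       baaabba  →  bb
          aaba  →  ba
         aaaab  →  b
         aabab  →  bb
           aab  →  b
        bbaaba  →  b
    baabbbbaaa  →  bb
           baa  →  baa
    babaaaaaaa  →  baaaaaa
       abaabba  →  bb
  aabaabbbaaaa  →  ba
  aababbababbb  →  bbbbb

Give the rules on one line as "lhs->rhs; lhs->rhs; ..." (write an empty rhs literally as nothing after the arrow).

ab->b; bba->b

  | baaabba => baabba => babba => bbba => bb
  | aaba => aba => ba
  | aaaab => aaab => aab => ab => b
  | aabab => abab => bab => bb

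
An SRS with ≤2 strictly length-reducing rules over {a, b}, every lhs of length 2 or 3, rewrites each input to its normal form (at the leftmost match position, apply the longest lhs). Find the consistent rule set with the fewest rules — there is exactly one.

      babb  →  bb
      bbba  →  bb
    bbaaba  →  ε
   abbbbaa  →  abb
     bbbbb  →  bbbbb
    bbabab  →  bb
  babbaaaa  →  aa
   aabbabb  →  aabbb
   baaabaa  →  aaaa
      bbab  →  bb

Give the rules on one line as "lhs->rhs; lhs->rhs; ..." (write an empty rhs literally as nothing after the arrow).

aba->aa; ba->

  | babb => bb
  | bbba => bb
  | bbaaba => baba => ba => ε
  | abbbbaa => abbba => abb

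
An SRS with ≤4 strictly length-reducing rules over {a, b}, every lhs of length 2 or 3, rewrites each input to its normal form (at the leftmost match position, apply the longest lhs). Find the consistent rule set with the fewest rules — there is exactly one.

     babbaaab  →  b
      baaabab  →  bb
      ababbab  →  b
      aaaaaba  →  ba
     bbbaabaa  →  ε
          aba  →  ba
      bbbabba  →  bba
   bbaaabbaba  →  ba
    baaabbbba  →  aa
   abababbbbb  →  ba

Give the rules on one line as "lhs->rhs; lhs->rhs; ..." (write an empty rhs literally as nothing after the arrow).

ab->b; abb->a; baa->; bbb->ba

  | babbaaab => baaaab => aab => ab => b
  | baaabab => abab => bab => bb
  | ababbab => babbab => baab => b
  | aaaaaba => aaaaba => aaaba => aaba => aba => ba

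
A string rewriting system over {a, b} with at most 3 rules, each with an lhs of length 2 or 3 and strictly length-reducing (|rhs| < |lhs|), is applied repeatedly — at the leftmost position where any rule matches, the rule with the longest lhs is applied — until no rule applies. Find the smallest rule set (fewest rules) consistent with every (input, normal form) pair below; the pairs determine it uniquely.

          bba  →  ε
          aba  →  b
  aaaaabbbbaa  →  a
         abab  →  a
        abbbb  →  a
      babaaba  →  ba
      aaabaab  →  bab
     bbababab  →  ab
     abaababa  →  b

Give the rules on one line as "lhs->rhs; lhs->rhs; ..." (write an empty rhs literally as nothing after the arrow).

aa->; aba->b; bb->a

  | bba => aa => ε
  | aba => b
  | aaaaabbbbaa => aaabbbbaa => abbbbaa => aabbaa => bbaa => aaa => a
  | abab => bb => a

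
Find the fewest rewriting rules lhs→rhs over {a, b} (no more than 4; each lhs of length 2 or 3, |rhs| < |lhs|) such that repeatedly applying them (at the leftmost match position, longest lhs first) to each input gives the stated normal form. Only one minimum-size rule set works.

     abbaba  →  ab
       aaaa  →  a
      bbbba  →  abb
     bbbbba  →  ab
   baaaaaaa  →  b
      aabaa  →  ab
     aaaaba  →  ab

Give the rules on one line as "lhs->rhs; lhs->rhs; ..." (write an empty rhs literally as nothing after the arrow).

aa->a; ba->b; bbb->ab

  | abbaba => abbba => aaba => aba => ab
  | aaaa => aaa => aa => a
  | bbbba => abba => abb
  | bbbbba => abbba => aaba => aba => ab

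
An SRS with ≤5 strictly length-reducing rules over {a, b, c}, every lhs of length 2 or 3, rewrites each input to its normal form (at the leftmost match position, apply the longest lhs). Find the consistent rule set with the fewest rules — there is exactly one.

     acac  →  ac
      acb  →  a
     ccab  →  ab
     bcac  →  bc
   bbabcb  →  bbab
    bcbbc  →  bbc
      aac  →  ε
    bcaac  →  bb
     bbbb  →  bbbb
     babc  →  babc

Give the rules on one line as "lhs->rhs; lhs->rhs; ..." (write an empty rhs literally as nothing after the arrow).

aac->cb; cac->c; cb->; cc->

  | acac => ac
  | acb => a
  | ccab => ab
  | bcac => bc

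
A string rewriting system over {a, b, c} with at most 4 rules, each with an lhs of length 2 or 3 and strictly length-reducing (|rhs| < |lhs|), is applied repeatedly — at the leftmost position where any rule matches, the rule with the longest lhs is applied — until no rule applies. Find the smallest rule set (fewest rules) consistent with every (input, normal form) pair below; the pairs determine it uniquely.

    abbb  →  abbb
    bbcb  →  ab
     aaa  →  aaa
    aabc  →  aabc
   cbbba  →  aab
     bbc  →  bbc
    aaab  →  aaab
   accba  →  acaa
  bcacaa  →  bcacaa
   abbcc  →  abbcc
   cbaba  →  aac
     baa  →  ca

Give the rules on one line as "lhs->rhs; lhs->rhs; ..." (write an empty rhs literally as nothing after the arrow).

  | abbb
  | bbcb => bba => ab
  | aaa
  | aabc

ba->c; bba->ab; cb->a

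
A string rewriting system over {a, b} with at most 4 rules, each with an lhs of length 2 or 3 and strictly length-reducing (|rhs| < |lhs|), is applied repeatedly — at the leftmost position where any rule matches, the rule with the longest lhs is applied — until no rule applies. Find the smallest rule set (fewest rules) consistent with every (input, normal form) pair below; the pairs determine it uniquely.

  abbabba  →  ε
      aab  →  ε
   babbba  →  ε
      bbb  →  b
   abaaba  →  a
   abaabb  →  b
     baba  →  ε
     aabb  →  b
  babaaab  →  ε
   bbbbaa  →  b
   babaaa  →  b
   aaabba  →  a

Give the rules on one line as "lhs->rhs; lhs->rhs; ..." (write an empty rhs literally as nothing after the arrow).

aa->b; ba->; bb->

  | abbabba => aabba => bbba => ba => ε
  | aab => bb => ε
  | babbba => bbba => ba => ε
  | bbb => b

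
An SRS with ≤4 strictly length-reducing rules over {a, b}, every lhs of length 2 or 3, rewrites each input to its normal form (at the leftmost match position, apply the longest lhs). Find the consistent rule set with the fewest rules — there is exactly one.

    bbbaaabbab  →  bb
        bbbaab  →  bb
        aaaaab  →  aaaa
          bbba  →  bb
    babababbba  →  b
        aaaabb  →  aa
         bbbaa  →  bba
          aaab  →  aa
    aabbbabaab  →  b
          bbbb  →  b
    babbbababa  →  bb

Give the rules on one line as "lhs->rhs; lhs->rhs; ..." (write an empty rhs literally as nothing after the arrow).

ab->; aba->; baa->bb; bbb->ba

  | bbbaaabbab => baaaabbab => bbaabbab => bbbbbab => babbab => bbab => bb
  | bbbaab => baaab => bbab => bb
  | aaaaab => aaaa
  | bbba => baa => bb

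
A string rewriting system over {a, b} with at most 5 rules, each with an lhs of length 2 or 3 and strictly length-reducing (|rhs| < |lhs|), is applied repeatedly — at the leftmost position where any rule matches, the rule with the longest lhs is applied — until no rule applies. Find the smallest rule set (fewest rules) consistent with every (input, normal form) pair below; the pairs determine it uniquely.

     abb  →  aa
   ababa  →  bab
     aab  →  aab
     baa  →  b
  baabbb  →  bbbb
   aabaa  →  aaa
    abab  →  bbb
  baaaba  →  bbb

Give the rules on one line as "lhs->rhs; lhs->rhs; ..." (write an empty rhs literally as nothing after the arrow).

  | abb => aa
  | ababa => bbba => bab
  | aab
  | baa => b

aba->bb; abb->aa; baa->b; bba->ab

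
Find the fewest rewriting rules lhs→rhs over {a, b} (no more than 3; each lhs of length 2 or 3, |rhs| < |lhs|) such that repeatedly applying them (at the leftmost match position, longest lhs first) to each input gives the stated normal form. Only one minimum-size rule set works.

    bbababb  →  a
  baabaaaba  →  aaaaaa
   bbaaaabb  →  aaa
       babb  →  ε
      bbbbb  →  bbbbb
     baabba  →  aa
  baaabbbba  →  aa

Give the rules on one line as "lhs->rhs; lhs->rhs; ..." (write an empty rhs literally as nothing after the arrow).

  | bbababb => bababb => ababb => aabb => a
  | baabaaaba => aabaaaba => aaaaaba => aaaaaa
  | bbaaaabb => baaaabb => aaaabb => aaa
  | babb => abb => ε

abb->; ba->a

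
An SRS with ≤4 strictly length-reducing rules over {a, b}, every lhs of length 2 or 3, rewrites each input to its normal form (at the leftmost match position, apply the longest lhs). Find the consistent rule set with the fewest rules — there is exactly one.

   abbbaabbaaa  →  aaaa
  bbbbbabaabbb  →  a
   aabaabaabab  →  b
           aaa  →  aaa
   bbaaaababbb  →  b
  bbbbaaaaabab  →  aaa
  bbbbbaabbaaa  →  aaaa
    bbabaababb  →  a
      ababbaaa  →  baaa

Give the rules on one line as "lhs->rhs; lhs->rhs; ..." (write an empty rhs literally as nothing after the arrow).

  | abbbaabbaaa => bbbaabbaaa => abaabbaaa => baabbaaa => bbaaa => aaaa
  | bbbbbabaabbb => abbbabaabbb => bbbabaabbb => ababaabbb => babaabbb => bbaabbb => aaabbb => abb => bb => a
  | aabaabaabab => aabaabab => aabab => ab => b
  | aaa

aab->; ab->b; bb->a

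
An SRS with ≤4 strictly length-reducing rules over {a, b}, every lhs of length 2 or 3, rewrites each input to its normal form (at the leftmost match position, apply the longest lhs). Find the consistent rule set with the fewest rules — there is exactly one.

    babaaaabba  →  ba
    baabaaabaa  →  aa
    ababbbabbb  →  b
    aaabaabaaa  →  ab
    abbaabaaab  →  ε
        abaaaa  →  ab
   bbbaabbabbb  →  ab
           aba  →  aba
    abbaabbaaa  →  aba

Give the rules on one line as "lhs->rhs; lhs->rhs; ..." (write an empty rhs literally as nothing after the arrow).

aaa->ab; abb->; baa->aa

  | babaaaabba => baaaaabba => aaaaabba => abaabba => aaabba => abbba => ba
  | baabaaabaa => aabaaabaa => aaaaabaa => abaabaa => aaabaa => abbaa => aa
  | ababbbabbb => abbabbb => abbb => b
  | aaabaabaaa => abbaabaaa => aabaaa => aaaaa => abaa => aaa => ab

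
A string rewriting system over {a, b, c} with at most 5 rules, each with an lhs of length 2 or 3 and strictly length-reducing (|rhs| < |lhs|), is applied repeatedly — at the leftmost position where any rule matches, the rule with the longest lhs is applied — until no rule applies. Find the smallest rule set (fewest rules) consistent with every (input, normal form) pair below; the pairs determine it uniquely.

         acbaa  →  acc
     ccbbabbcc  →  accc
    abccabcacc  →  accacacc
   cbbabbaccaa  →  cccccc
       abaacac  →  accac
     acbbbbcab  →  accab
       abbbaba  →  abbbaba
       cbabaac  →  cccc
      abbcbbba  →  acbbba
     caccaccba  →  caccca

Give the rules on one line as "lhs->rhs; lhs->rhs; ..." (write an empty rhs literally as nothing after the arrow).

  | acbaa => acbc => acc
  | ccbbabbcc => ababbcc => ababcc => abacc => accc
  | abccabcacc => accabcacc => accacacc
  | cbbabbaccaa => cbbabcccaa => cbbacccaa => cbccccaa => cccccaa => cccccc

aa->c; bac->cc; bc->c; ccb->a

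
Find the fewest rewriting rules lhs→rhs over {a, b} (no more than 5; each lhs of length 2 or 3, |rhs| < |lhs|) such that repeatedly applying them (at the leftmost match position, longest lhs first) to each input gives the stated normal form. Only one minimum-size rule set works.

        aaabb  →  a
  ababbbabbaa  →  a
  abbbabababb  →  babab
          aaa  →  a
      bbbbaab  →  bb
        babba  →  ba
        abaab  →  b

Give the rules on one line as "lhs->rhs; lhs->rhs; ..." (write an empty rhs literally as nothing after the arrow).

  | aaabb => aabb => bbb => aa => a
  | ababbbabbaa => abbabbaa => abbaa => aa => a
  | abbbabababb => babababb => babab
  | aaa => aa => a

aa->a; aab->bb; abb->; bbb->aa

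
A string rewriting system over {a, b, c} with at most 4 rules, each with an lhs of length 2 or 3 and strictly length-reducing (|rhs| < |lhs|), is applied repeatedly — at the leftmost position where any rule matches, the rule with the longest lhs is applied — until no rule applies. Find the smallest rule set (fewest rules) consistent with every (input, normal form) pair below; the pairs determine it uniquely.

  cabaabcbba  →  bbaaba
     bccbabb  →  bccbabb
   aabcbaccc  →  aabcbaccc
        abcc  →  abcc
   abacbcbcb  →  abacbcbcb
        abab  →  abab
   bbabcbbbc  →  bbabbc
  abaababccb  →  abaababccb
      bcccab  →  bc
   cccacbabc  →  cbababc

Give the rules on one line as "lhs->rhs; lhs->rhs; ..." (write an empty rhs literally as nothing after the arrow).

  | cabaabcbba => bbaabcbba => bbaaba
  | bccbabb
  | aabcbaccc
  | abcc

ca->b; cac->aa; cbb->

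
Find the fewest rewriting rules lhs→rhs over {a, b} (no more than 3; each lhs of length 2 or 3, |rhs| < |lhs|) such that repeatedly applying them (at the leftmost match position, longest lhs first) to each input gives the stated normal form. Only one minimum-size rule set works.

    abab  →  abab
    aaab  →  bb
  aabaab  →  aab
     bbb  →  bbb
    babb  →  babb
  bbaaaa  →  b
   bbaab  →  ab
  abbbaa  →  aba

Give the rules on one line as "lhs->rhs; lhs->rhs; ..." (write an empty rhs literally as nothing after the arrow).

  | abab
  | aaab => bb
  | aabaab => aab
  | bbb

aaa->b; baa->; bba->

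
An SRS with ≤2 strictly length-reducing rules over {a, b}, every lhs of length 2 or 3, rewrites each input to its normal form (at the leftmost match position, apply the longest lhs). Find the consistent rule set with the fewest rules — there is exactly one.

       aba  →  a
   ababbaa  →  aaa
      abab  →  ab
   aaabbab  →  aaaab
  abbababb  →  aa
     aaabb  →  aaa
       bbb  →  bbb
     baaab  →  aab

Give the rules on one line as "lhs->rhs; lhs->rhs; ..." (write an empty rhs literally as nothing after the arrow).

  | aba => a
  | ababbaa => abbaa => aaa
  | abab => ab
  | aaabbab => aaaab

abb->a; ba->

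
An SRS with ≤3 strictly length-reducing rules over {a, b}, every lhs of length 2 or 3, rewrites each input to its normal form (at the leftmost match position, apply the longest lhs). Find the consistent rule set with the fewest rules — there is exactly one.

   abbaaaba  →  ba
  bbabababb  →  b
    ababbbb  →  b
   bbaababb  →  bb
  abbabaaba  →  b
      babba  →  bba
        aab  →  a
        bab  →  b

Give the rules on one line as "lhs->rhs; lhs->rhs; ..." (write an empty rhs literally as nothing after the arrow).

  | abbaaaba => baaaba => baab => ba
  | bbabababb => bbbbabb => bbabb => bbb => b
  | ababbbb => bbbbb => bbb => b
  | bbaababb => bbabbb => bbbb => bb

ab->; aba->b; bbb->b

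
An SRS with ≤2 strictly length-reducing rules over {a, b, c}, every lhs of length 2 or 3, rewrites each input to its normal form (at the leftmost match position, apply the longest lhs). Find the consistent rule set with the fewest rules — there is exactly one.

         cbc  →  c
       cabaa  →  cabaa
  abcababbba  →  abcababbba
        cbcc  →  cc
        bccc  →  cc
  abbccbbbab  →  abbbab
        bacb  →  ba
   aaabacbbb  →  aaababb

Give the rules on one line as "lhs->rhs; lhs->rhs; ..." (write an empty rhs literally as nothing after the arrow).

  | cbc => c
  | cabaa
  | abcababbba
  | cbcc => cc

bcc->c; cb->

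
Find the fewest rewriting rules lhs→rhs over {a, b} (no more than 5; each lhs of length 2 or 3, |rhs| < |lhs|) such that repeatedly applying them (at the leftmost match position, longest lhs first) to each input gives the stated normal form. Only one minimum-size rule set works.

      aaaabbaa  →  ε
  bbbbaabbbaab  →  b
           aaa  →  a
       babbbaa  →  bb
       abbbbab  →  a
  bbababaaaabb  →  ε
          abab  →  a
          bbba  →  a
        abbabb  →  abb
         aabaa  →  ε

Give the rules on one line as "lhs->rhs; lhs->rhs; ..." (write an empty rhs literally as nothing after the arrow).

  | aaaabbaa => aabbaa => aabaa => aaaa => aa => ε
  | bbbbaabbbaab => baabbbaab => baabbaab => baabaab => baaaab => baab => baa => b
  | aaa => a
  | babbbaa => bbaa => bb

aa->; aab->aa; bab->; bbb->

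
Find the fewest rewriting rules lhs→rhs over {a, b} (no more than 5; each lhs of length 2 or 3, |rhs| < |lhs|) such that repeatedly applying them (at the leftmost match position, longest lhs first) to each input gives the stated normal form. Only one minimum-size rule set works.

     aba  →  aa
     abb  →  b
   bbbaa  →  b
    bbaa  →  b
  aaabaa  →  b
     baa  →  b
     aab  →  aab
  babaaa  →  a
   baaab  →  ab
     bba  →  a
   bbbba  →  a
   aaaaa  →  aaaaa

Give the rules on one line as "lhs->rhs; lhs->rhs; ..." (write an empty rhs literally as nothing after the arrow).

  | aba => aa
  | abb => bb => b
  | bbbaa => bbaa => baa => bb => b
  | bbaa => baa => bb => b

abb->bb; ba->a; baa->bb; bb->b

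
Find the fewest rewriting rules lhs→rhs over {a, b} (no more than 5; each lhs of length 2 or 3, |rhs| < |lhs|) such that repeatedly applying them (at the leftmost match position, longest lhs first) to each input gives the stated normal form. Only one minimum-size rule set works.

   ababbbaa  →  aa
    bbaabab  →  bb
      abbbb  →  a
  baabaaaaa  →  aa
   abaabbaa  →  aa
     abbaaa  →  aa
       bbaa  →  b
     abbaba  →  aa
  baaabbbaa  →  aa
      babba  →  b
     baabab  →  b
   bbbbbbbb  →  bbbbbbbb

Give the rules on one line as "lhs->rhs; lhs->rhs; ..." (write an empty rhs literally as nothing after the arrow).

aaa->aa; ab->a; ba->; baa->

  | ababbbaa => aabbbaa => aabbaa => aabaa => aaaa => aaa => aa
  | bbaabab => bbab => bb
  | abbbb => abbb => abb => ab => a
  | baabaaaaa => baaaaa => aaa => aa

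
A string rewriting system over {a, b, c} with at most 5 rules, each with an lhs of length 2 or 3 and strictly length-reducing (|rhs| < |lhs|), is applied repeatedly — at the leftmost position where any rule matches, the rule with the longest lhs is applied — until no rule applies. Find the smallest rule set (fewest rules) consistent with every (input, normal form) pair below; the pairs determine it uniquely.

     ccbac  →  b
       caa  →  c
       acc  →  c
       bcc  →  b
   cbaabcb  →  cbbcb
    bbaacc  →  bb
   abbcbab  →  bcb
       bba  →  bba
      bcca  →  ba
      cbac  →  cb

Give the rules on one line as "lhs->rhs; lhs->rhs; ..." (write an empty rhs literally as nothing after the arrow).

  | ccbac => bac => b
  | caa => c
  | acc => c
  | bcc => b

aa->; ab->; ac->; cc->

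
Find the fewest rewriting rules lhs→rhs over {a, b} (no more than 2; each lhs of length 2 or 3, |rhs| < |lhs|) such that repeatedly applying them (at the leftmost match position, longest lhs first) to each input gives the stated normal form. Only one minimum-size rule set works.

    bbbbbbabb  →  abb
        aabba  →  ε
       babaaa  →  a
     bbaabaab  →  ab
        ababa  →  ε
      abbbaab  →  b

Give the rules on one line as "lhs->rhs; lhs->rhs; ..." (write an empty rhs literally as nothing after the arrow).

aaa->; ba->a

  | bbbbbbabb => bbbbbabb => bbbbabb => bbbabb => bbabb => babb => abb
  | aabba => aaba => aaa => ε
  | babaaa => abaaa => aaaa => a
  | bbaabaab => baabaab => aabaab => aaaab => ab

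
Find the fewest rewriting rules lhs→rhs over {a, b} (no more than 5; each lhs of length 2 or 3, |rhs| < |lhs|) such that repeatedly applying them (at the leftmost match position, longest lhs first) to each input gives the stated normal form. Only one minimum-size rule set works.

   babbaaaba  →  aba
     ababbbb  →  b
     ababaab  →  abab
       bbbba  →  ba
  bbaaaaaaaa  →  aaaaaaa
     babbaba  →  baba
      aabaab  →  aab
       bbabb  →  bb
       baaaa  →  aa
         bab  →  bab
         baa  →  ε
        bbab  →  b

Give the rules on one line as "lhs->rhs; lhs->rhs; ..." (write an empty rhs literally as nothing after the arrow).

  | babbaaaba => baaaba => aba
  | ababbbb => abbb => b
  | ababaab => abab
  | bbbba => ba

abb->; baa->; bba->; bbb->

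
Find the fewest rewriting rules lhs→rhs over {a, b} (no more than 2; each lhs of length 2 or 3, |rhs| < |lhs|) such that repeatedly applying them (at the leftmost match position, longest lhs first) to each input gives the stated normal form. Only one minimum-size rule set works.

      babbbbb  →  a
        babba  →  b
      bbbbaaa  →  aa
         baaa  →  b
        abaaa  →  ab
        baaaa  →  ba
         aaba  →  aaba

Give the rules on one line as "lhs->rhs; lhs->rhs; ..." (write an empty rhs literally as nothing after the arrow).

  | babbbbb => baabbb => baaab => bb => a
  | babba => baaa => b
  | bbbbaaa => abbaaa => aaaaa => aa
  | baaa => b

aaa->; bb->a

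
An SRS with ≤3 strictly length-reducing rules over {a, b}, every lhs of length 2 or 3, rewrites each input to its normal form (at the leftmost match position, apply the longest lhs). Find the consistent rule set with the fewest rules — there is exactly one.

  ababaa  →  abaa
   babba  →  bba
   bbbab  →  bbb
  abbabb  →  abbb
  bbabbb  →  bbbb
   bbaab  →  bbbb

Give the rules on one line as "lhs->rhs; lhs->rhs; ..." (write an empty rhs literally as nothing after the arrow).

aab->bb; bab->b

  | ababaa => abaa
  | babba => bba
  | bbbab => bbb
  | abbabb => abbb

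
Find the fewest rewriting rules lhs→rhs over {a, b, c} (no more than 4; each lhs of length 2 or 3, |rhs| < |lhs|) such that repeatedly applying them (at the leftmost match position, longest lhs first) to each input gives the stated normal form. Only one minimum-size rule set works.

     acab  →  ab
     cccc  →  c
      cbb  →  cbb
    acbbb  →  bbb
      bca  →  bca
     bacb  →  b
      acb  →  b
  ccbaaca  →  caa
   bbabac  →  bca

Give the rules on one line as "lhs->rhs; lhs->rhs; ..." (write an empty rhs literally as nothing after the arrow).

ac->; ba->a; bab->ca; cc->c

  | acab => ab
  | cccc => ccc => cc => c
  | cbb
  | acbbb => bbb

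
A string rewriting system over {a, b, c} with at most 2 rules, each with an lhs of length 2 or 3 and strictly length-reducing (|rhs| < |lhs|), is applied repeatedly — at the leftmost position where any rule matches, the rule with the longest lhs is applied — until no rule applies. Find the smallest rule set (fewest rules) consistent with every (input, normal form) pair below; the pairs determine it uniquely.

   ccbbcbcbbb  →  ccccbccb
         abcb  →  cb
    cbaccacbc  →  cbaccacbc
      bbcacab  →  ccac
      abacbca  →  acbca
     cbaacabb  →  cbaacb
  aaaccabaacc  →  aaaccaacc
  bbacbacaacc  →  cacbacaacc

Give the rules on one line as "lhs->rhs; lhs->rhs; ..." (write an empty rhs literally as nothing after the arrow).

ab->; bb->c

  | ccbbcbcbbb => ccccbcbbb => ccccbccb
  | abcb => cb
  | cbaccacbc
  | bbcacab => ccacab => ccac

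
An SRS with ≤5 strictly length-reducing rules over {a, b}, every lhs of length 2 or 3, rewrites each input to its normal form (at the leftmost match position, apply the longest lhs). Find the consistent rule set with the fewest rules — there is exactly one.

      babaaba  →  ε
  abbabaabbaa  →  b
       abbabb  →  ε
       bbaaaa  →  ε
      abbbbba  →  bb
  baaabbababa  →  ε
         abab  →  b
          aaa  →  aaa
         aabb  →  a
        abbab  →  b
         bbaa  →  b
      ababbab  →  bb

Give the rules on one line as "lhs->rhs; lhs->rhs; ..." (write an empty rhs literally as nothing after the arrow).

ab->b; abb->; ba->; baa->

  | babaaba => baaba => ba => ε
  | abbabaabbaa => abaabbaa => baabbaa => bbaa => b
  | abbabb => abb => ε
  | bbaaaa => baa => ε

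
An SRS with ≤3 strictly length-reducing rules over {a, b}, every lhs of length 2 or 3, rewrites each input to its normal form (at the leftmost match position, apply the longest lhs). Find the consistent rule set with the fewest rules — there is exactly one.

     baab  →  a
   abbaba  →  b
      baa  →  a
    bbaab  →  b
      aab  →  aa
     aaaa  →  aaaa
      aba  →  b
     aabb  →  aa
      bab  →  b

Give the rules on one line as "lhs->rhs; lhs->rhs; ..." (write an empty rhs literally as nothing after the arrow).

ab->a; aba->b; ba->

  | baab => ab => a
  | abbaba => ababa => bba => b
  | baa => a
  | bbaab => bab => b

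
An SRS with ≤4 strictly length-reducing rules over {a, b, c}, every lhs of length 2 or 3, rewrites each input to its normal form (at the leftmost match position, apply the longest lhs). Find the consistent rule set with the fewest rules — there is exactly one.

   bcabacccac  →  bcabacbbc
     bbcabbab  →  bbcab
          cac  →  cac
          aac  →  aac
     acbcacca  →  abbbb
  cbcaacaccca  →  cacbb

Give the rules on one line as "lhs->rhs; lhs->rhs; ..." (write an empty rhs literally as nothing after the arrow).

bba->; cbc->cc; cca->bb

  | bcabacccac => bcabacbbc
  | bbcabbab => bbcab
  | cac
  | aac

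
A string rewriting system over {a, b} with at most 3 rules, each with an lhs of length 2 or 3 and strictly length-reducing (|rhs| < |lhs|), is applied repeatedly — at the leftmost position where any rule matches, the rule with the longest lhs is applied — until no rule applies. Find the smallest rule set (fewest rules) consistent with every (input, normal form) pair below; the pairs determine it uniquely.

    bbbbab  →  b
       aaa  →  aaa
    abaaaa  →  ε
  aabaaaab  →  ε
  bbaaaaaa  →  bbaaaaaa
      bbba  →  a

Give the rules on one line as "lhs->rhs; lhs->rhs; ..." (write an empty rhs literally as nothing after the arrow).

  | bbbbab => bab => b
  | aaa
  | abaaaa => abaaa => abaa => aba => ab => ε
  | aabaaaab => aabaaab => aabaab => aabab => aabb => ab => ε

ab->; aba->ab; bbb->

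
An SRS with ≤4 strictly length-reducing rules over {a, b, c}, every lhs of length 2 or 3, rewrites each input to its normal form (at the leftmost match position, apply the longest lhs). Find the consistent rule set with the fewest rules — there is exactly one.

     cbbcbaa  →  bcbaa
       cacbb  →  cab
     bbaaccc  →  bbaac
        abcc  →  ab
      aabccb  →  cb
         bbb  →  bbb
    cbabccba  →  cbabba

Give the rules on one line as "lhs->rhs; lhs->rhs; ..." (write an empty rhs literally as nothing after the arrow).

  | cbbcbaa => bcbaa
  | cacbb => cab
  | bbaaccc => bbaac
  | abcc => ab

aab->c; cbb->b; cc->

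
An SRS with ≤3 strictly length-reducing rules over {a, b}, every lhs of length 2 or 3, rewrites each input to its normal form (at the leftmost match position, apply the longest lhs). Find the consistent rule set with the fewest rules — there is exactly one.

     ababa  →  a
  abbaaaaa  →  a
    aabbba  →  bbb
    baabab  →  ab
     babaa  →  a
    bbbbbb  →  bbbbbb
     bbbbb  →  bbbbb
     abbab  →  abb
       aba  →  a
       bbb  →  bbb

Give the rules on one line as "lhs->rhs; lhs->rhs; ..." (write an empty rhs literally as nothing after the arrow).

aa->b; ba->

  | ababa => aba => a
  | abbaaaaa => abaaaa => aaaa => baa => a
  | aabbba => bbbba => bbb
  | baabab => abab => ab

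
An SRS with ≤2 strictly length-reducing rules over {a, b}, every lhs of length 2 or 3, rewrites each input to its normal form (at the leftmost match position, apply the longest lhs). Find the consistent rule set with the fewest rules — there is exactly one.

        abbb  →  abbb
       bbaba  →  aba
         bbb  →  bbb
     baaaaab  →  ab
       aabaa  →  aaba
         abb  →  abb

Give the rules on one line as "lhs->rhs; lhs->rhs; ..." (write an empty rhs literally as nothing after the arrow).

  | abbb
  | bbaba => baba => aba
  | bbb
  | baaaaab => baaaab => baaab => baab => bab => ab

baa->ba; bab->ab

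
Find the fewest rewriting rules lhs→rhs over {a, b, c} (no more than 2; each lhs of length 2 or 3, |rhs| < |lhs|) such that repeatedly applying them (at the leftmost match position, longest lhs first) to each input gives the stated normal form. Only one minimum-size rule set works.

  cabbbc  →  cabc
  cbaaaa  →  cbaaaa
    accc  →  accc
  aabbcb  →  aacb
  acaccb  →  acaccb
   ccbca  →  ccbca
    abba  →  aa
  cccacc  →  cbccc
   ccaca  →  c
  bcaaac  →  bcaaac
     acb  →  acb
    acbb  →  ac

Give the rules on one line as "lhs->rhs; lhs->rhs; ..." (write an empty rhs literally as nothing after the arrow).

  | cabbbc => cabc
  | cbaaaa
  | accc
  | aabbcb => aacb

bb->; cca->bc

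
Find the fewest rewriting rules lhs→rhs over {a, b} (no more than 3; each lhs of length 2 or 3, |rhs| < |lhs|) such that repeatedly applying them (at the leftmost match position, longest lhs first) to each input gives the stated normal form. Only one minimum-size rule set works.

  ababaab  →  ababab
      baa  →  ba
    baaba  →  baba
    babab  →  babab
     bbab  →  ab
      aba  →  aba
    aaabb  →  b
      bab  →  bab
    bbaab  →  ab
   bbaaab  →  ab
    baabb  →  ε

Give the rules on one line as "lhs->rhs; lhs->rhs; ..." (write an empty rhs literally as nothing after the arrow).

aa->a; abb->b; bb->

  | ababaab => ababab
  | baa => ba
  | baaba => baba
  | babab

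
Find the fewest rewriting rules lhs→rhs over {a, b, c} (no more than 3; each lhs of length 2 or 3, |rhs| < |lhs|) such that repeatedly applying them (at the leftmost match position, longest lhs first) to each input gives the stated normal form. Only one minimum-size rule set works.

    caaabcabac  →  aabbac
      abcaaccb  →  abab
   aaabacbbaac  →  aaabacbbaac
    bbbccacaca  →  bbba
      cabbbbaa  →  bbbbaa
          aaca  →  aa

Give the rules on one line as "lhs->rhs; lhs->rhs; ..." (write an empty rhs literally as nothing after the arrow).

ca->; cc->

  | caaabcabac => aabcabac => aabbac
  | abcaaccb => abaccb => abab
  | aaabacbbaac
  | bbbccacaca => bbbacaca => bbbaca => bbba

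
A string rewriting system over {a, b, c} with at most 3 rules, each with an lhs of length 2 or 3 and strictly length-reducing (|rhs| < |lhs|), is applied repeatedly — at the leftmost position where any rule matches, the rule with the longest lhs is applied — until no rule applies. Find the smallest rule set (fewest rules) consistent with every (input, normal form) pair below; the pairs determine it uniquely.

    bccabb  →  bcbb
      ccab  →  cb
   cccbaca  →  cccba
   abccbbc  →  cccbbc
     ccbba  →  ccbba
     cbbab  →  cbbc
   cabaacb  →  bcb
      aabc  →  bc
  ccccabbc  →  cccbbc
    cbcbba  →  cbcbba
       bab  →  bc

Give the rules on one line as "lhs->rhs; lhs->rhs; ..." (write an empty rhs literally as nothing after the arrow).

aa->; ab->c; ca->

  | bccabb => bcbb
  | ccab => cb
  | cccbaca => cccba
  | abccbbc => cccbbc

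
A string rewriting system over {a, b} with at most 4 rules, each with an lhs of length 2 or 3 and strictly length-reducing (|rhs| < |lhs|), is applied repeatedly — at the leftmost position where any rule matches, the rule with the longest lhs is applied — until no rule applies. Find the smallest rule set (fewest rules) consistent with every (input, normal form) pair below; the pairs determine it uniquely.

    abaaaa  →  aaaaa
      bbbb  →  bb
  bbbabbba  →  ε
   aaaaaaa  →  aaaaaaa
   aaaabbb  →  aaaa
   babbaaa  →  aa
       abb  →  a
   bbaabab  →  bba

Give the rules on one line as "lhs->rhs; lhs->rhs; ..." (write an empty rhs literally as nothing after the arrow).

  | abaaaa => aaaaa
  | bbbb => bb
  | bbbabbba => babbba => babba => baba => baa => ε
  | aaaaaaa

ab->a; baa->; bbb->b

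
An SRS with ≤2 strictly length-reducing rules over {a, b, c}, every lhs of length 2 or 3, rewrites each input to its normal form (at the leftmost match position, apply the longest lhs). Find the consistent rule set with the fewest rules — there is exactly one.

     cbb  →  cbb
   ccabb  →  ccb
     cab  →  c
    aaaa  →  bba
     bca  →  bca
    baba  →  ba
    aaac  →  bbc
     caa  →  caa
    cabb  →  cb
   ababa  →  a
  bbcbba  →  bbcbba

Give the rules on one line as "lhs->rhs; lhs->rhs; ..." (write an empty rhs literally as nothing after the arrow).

  | cbb
  | ccabb => ccb
  | cab => c
  | aaaa => bba

aaa->bb; ab->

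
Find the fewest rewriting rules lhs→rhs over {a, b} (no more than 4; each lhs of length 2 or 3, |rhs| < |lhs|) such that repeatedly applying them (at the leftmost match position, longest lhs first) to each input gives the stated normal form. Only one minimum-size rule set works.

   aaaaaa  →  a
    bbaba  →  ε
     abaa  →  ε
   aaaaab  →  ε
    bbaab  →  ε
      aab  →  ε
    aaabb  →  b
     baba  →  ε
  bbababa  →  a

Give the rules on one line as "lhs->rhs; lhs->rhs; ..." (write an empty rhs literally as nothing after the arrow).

  | aaaaaa => aaaaa => aaaa => aaa => aa => a
  | bbaba => baba => aba => ab => ε
  | abaa => aba => ab => ε
  | aaaaab => aaaab => aaab => aab => ab => ε

aa->a; ab->; aba->ab; ba->a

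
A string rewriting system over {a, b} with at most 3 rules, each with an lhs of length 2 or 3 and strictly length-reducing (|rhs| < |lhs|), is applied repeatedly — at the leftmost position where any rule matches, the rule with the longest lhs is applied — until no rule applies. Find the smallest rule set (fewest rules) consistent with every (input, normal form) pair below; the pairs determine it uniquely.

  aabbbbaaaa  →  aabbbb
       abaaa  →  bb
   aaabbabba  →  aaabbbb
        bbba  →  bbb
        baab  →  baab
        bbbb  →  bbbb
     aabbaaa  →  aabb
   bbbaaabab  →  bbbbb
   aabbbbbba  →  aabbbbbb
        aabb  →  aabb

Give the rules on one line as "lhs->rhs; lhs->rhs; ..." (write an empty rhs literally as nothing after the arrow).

aba->bb; bba->bb

  | aabbbbaaaa => aabbbbaaa => aabbbbaa => aabbbba => aabbbb
  | abaaa => bbaa => bba => bb
  | aaabbabba => aaabbbba => aaabbbb
  | bbba => bbb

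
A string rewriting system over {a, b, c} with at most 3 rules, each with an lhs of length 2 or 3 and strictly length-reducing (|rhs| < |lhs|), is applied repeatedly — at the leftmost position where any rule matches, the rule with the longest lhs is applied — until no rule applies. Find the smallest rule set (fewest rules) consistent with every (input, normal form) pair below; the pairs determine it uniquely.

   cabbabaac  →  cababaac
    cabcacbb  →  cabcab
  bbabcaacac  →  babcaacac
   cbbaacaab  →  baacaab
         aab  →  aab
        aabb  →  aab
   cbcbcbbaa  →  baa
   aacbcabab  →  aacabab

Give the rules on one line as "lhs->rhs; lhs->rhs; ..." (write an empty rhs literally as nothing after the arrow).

bb->b; cb->

  | cabbabaac => cababaac
  | cabcacbb => cabcab
  | bbabcaacac => babcaacac
  | cbbaacaab => baacaab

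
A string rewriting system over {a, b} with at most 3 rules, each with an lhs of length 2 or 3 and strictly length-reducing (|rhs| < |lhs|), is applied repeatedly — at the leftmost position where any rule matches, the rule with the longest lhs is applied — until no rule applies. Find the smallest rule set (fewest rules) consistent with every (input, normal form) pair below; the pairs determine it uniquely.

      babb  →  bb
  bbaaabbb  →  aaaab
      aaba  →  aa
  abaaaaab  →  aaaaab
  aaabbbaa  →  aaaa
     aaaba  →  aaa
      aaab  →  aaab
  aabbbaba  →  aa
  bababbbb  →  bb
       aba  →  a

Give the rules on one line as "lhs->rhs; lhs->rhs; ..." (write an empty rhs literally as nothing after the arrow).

  | babb => bb
  | bbaaabbb => aaaabbb => aaaab
  | aaba => aa
  | abaaaaab => aaaaab

ba->; bba->aa; bbb->b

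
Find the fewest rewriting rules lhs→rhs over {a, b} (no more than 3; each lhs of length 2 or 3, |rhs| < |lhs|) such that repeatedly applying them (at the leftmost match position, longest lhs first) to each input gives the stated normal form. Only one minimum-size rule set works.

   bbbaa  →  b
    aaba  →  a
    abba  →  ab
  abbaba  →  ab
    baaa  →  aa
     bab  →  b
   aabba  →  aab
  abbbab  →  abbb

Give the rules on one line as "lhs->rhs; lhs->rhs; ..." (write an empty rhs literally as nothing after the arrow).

aba->; ba->

  | bbbaa => bba => b
  | aaba => a
  | abba => ab
  | abbaba => abba => ab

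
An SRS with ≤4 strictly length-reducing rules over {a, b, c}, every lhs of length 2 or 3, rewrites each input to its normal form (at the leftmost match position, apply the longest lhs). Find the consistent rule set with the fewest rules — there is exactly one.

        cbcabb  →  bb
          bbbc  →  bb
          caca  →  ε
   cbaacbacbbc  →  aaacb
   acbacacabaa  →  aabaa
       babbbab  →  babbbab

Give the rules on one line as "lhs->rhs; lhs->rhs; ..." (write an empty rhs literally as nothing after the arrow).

bc->; ca->; cba->a

  | cbcabb => cabb => bb
  | bbbc => bb
  | caca => ca => ε
  | cbaacbacbbc => aacbacbbc => aaacbbc => aaacb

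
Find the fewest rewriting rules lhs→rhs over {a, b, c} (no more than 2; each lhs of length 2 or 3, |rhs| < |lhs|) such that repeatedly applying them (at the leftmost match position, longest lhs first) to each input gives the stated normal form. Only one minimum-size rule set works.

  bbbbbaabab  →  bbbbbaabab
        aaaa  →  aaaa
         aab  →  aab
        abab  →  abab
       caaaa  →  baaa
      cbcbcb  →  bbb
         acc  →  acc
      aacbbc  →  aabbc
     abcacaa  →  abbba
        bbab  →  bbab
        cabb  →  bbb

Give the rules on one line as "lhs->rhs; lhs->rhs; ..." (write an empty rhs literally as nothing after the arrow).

  | bbbbbaabab
  | aaaa
  | aab
  | abab

ca->b; cb->b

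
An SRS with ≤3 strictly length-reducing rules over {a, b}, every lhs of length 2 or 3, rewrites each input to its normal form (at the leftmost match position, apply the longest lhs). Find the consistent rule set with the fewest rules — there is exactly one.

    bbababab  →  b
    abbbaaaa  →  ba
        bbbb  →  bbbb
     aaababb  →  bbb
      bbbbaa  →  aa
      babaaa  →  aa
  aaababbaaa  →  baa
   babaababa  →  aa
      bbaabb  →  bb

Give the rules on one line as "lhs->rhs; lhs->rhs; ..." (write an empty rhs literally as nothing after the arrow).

aaa->a; ab->b; bba->aa

  | bbababab => aababab => ababab => babab => bbab => aab => ab => b
  | abbbaaaa => bbbaaaa => baaaaa => baaa => ba
  | bbbb
  | aaababb => ababb => babb => bbb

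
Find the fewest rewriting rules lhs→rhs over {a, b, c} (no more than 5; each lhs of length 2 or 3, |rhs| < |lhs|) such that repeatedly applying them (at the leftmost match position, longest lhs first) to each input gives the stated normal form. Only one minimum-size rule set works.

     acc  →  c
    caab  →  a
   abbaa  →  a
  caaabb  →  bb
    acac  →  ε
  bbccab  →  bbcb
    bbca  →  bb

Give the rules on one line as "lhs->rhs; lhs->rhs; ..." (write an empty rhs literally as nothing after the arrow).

aa->; ab->a; ac->; ca->

  | acc => c
  | caab => ab => a
  | abbaa => abaa => aaa => a
  | caaabb => aabb => bb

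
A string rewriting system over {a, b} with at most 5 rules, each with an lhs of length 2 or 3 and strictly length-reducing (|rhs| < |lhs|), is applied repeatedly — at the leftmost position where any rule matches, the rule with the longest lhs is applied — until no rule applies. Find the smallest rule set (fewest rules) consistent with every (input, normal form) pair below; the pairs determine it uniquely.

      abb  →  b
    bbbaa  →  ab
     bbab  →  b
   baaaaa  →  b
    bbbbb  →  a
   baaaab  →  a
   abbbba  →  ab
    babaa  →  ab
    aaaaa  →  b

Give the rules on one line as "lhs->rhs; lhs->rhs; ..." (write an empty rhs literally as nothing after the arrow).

aa->b; ba->b; bb->a; bba->ab

  | abb => aa => b
  | bbbaa => abaa => aba => ab
  | bbab => abb => aa => b
  | baaaaa => baaaa => baaa => baa => ba => b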